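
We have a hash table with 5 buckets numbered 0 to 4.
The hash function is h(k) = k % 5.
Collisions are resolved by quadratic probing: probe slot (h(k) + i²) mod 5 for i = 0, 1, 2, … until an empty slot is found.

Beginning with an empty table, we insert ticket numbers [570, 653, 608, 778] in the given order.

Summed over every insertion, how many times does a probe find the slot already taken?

570: h=0 → slot 0
653: h=3 → slot 3
608: h=3, probe 3,4 → slot 4
778: h=3, probe 3,4,2 → slot 2
Table: [570, -, 778, 653, 608]

3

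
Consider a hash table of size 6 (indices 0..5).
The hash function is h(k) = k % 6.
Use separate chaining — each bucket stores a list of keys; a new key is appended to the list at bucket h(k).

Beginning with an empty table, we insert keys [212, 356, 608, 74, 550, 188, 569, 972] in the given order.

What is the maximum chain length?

5

Insert 212: h=2, bucket 2 empty → new chain.
Insert 356: h=2, bucket 2 nonempty → append to chain.
Insert 608: h=2, bucket 2 nonempty → append to chain.
Insert 74: h=2, bucket 2 nonempty → append to chain.
Insert 550: h=4, bucket 4 empty → new chain.
Insert 188: h=2, bucket 2 nonempty → append to chain.
Insert 569: h=5, bucket 5 empty → new chain.
Insert 972: h=0, bucket 0 empty → new chain.
Final buckets:
0: 972
1: ∅
2: 212 -> 356 -> 608 -> 74 -> 188
3: ∅
4: 550
5: 569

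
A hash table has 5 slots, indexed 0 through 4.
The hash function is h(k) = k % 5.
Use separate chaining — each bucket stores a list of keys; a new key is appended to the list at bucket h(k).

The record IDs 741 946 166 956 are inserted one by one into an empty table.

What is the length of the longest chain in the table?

4

741 -> bucket 1
946 -> bucket 1 (collision)
166 -> bucket 1 (collision)
956 -> bucket 1 (collision)
Final buckets:
0: .
1: 741 -> 946 -> 166 -> 956
2: .
3: .
4: .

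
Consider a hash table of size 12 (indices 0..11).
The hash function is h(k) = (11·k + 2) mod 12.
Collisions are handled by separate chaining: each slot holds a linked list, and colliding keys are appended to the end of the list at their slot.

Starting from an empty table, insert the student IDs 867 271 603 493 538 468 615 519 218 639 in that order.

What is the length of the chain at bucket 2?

1

867 → bucket 11
271 → bucket 7
603 → bucket 11 (collision)
493 → bucket 1
538 → bucket 4
468 → bucket 2
615 → bucket 11 (collision)
519 → bucket 11 (collision)
218 → bucket 0
639 → bucket 11 (collision)
Final buckets:
0: 218
1: 493
2: 468
3: _
4: 538
5: _
6: _
7: 271
8: _
9: _
10: _
11: 867 -> 603 -> 615 -> 519 -> 639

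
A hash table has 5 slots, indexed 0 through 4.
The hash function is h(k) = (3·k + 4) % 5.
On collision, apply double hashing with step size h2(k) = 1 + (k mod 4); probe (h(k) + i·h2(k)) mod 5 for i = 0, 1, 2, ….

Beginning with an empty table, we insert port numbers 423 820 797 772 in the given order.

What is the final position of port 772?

Insert 423: h=3, slot 3 empty → index 3.
Insert 820: h=4, slot 4 empty → index 4.
Insert 797: h=0, slot 0 empty → index 0.
Insert 772: h=0, h2=1, slot 0 occupied → index 1.
Table: [797, 772, -, 423, 820]

1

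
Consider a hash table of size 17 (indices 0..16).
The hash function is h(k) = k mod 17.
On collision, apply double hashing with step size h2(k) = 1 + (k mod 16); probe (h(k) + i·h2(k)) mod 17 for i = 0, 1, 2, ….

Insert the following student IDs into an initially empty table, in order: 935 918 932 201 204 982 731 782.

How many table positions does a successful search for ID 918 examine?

935 hashes to 0; slot 0 is free -> place at 0.
918 hashes to 0, h2=7; 0 taken -> place at 7.
932 hashes to 14; slot 14 is free -> place at 14.
201 hashes to 14, h2=10; 14,7,0 taken -> place at 10.
204 hashes to 0, h2=13; 0 taken -> place at 13.
982 hashes to 13, h2=7; 13 taken -> place at 3.
731 hashes to 0, h2=12; 0 taken -> place at 12.
782 hashes to 0, h2=15; 0 taken -> place at 15.
Table: [935, ., ., 982, ., ., ., 918, ., ., 201, ., 731, 204, 932, 782, .]
Lookup 918: h=0, h2=7, probe 0,7 → found at 7.

2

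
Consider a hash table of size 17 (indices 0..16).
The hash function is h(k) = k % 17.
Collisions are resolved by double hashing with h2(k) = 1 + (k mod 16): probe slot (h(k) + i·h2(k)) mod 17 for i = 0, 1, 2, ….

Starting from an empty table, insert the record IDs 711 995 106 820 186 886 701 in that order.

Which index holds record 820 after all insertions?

2

711: h=14 => slot 14
995: h=9 => slot 9
106: h=4 => slot 4
820: h=4, h2=5, probe 4,9,14,2 => slot 2
186: h=16 => slot 16
886: h=2, h2=7, probe 2,9,16,6 => slot 6
701: h=4, h2=14, probe 4,1 => slot 1
Table: [_, 701, 820, _, 106, _, 886, _, _, 995, _, _, _, _, 711, _, 186]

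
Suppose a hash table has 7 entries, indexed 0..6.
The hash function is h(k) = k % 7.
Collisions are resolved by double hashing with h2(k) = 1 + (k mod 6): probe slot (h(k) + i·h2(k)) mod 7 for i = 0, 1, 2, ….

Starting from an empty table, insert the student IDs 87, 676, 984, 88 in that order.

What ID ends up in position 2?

87 hashes to 3; slot 3 is free → place at 3.
676 hashes to 4; slot 4 is free → place at 4.
984 hashes to 4, h2=1; 4 taken → place at 5.
88 hashes to 4, h2=5; 4 taken → place at 2.
Table: [∅, ∅, 88, 87, 676, 984, ∅]

88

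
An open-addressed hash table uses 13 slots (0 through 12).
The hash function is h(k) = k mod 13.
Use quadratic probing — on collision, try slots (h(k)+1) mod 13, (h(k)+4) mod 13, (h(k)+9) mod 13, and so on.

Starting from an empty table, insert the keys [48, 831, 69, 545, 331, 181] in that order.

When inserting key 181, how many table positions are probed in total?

48 hashes to 9; slot 9 is free => place at 9.
831 hashes to 12; slot 12 is free => place at 12.
69 hashes to 4; slot 4 is free => place at 4.
545 hashes to 12; 12 taken => place at 0.
331 hashes to 6; slot 6 is free => place at 6.
181 hashes to 12; 12,0 taken => place at 3.
Table: [545, _, _, 181, 69, _, 331, _, _, 48, _, _, 831]

3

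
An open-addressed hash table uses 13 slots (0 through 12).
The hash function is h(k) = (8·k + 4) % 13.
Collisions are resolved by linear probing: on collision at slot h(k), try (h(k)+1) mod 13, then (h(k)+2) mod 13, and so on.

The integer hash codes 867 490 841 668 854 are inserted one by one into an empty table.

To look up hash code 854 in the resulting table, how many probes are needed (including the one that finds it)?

4

Insert 867: h=11, slot 11 empty => index 11.
Insert 490: h=11, slot 11 occupied => index 12.
Insert 841: h=11, slots 11,12 occupied => index 0.
Insert 668: h=5, slot 5 empty => index 5.
Insert 854: h=11, slots 11,12,0 occupied => index 1.
Table: [841, 854, _, _, _, 668, _, _, _, _, _, 867, 490]
Lookup 854: h=11, probe 11,12,0,1 → found at 1.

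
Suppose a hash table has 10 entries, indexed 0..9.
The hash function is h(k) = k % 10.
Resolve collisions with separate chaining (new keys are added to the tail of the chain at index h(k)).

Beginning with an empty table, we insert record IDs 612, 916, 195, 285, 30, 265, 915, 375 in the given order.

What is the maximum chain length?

5

612 -> bucket 2
916 -> bucket 6
195 -> bucket 5
285 -> bucket 5 (collision)
30 -> bucket 0
265 -> bucket 5 (collision)
915 -> bucket 5 (collision)
375 -> bucket 5 (collision)
Final buckets:
0: 30
1: .
2: 612
3: .
4: .
5: 195 -> 285 -> 265 -> 915 -> 375
6: 916
7: .
8: .
9: .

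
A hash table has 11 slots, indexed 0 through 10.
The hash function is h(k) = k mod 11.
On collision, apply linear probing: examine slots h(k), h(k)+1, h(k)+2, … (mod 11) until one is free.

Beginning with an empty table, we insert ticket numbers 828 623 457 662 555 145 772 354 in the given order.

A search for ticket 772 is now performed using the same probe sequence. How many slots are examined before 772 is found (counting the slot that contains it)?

Insert 828: h=3, slot 3 empty -> index 3.
Insert 623: h=7, slot 7 empty -> index 7.
Insert 457: h=6, slot 6 empty -> index 6.
Insert 662: h=2, slot 2 empty -> index 2.
Insert 555: h=5, slot 5 empty -> index 5.
Insert 145: h=2, slots 2,3 occupied -> index 4.
Insert 772: h=2, slots 2,3,4,5,6,7 occupied -> index 8.
Insert 354: h=2, slots 2,3,4,5,6,7,8 occupied -> index 9.
Table: [∅, ∅, 662, 828, 145, 555, 457, 623, 772, 354, ∅]
Lookup 772: h=2, probe 2,3,4,5,6,7,8 → found at 8.

7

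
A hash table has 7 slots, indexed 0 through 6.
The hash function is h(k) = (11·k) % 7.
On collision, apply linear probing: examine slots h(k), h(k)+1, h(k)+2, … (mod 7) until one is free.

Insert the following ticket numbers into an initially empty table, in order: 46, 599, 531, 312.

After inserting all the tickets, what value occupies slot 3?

599

46: h=2 -> slot 2
599: h=2, probe 2,3 -> slot 3
531: h=3, probe 3,4 -> slot 4
312: h=2, probe 2,3,4,5 -> slot 5
Table: [., ., 46, 599, 531, 312, .]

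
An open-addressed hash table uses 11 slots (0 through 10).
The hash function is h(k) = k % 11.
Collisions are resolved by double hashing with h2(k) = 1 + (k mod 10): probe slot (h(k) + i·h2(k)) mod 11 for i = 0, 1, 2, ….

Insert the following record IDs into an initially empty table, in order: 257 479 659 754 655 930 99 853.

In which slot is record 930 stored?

7

Insert 257: h=4, slot 4 empty -> index 4.
Insert 479: h=6, slot 6 empty -> index 6.
Insert 659: h=10, slot 10 empty -> index 10.
Insert 754: h=6, h2=5, slot 6 occupied -> index 0.
Insert 655: h=6, h2=6, slot 6 occupied -> index 1.
Insert 930: h=6, h2=1, slot 6 occupied -> index 7.
Insert 99: h=0, h2=10, slots 0,10 occupied -> index 9.
Insert 853: h=6, h2=4, slots 6,10 occupied -> index 3.
Table: [754, 655, ., 853, 257, ., 479, 930, ., 99, 659]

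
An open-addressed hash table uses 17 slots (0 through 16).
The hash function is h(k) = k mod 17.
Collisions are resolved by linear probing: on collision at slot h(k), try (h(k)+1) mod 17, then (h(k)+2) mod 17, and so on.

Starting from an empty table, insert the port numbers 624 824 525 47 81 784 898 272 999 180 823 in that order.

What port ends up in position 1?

624 hashes to 12; slot 12 is free → place at 12.
824 hashes to 8; slot 8 is free → place at 8.
525 hashes to 15; slot 15 is free → place at 15.
47 hashes to 13; slot 13 is free → place at 13.
81 hashes to 13; 13 taken → place at 14.
784 hashes to 2; slot 2 is free → place at 2.
898 hashes to 14; 14,15 taken → place at 16.
272 hashes to 0; slot 0 is free → place at 0.
999 hashes to 13; 13,14,15,16,0 taken → place at 1.
180 hashes to 10; slot 10 is free → place at 10.
823 hashes to 7; slot 7 is free → place at 7.
Table: [272, 999, 784, -, -, -, -, 823, 824, -, 180, -, 624, 47, 81, 525, 898]

999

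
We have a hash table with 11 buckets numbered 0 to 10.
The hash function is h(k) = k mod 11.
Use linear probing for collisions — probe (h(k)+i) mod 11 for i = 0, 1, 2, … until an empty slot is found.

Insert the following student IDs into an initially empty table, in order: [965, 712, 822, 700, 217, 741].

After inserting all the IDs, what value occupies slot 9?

712

965 hashes to 8; slot 8 is free → place at 8.
712 hashes to 8; 8 taken → place at 9.
822 hashes to 8; 8,9 taken → place at 10.
700 hashes to 7; slot 7 is free → place at 7.
217 hashes to 8; 8,9,10 taken → place at 0.
741 hashes to 4; slot 4 is free → place at 4.
Table: [217, ., ., ., 741, ., ., 700, 965, 712, 822]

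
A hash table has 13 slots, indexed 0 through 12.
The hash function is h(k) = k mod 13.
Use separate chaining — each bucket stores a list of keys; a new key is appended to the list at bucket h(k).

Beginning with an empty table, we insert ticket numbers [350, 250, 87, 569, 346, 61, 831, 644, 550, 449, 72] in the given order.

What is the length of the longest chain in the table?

3

350 → bucket 12
250 → bucket 3
87 → bucket 9
569 → bucket 10
346 → bucket 8
61 → bucket 9 (collision)
831 → bucket 12 (collision)
644 → bucket 7
550 → bucket 4
449 → bucket 7 (collision)
72 → bucket 7 (collision)
Final buckets:
0: .
1: .
2: .
3: 250
4: 550
5: .
6: .
7: 644 -> 449 -> 72
8: 346
9: 87 -> 61
10: 569
11: .
12: 350 -> 831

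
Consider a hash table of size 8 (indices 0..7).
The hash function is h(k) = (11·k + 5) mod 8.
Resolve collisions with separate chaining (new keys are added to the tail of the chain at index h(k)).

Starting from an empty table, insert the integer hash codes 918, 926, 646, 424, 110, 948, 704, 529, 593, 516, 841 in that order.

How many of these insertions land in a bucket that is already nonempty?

7

Insert 918: h=7, bucket 7 empty -> new chain.
Insert 926: h=7, bucket 7 nonempty -> append to chain.
Insert 646: h=7, bucket 7 nonempty -> append to chain.
Insert 424: h=5, bucket 5 empty -> new chain.
Insert 110: h=7, bucket 7 nonempty -> append to chain.
Insert 948: h=1, bucket 1 empty -> new chain.
Insert 704: h=5, bucket 5 nonempty -> append to chain.
Insert 529: h=0, bucket 0 empty -> new chain.
Insert 593: h=0, bucket 0 nonempty -> append to chain.
Insert 516: h=1, bucket 1 nonempty -> append to chain.
Insert 841: h=0, bucket 0 nonempty -> append to chain.
Final buckets:
0: 529 -> 593 -> 841
1: 948 -> 516
2: —
3: —
4: —
5: 424 -> 704
6: —
7: 918 -> 926 -> 646 -> 110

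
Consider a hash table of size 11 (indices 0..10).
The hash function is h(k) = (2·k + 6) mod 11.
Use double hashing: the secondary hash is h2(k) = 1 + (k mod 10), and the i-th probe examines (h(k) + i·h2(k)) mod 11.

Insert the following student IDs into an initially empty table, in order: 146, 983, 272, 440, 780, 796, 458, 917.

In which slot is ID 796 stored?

10

146: h=1 -> slot 1
983: h=3 -> slot 3
272: h=0 -> slot 0
440: h=6 -> slot 6
780: h=4 -> slot 4
796: h=3, h2=7, probe 3,10 -> slot 10
458: h=9 -> slot 9
917: h=3, h2=8, probe 3,0,8 -> slot 8
Table: [272, 146, _, 983, 780, _, 440, _, 917, 458, 796]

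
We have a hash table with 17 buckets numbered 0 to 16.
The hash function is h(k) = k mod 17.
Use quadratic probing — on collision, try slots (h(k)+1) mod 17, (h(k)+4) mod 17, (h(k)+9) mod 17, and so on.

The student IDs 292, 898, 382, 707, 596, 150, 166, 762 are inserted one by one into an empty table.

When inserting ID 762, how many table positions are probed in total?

4

292: h=3 => slot 3
898: h=14 => slot 14
382: h=8 => slot 8
707: h=10 => slot 10
596: h=1 => slot 1
150: h=14, probe 14,15 => slot 15
166: h=13 => slot 13
762: h=14, probe 14,15,1,6 => slot 6
Table: [., 596, ., 292, ., ., 762, ., 382, ., 707, ., ., 166, 898, 150, .]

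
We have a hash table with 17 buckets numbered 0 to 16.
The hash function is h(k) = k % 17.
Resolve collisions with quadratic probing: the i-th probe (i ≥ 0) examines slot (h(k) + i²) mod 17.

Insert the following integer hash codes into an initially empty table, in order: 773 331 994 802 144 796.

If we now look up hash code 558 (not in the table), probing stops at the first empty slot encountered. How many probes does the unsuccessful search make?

2

773 hashes to 8; slot 8 is free → place at 8.
331 hashes to 8; 8 taken → place at 9.
994 hashes to 8; 8,9 taken → place at 12.
802 hashes to 3; slot 3 is free → place at 3.
144 hashes to 8; 8,9,12 taken → place at 0.
796 hashes to 14; slot 14 is free → place at 14.
Table: [144, ∅, ∅, 802, ∅, ∅, ∅, ∅, 773, 331, ∅, ∅, 994, ∅, 796, ∅, ∅]
Lookup 558: h=14, probe 14,15 → slot 15 empty, not found.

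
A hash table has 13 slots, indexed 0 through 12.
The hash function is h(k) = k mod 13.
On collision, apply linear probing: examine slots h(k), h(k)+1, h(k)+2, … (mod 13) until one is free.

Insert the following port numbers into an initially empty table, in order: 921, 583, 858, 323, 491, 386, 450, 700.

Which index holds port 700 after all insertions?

921 hashes to 11; slot 11 is free => place at 11.
583 hashes to 11; 11 taken => place at 12.
858 hashes to 0; slot 0 is free => place at 0.
323 hashes to 11; 11,12,0 taken => place at 1.
491 hashes to 10; slot 10 is free => place at 10.
386 hashes to 9; slot 9 is free => place at 9.
450 hashes to 8; slot 8 is free => place at 8.
700 hashes to 11; 11,12,0,1 taken => place at 2.
Table: [858, 323, 700, —, —, —, —, —, 450, 386, 491, 921, 583]

2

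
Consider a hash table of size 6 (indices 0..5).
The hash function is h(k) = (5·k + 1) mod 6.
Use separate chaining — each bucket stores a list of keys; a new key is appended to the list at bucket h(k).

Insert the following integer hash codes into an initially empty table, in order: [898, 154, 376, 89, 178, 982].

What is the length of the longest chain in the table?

5

898 → bucket 3
154 → bucket 3 (collision)
376 → bucket 3 (collision)
89 → bucket 2
178 → bucket 3 (collision)
982 → bucket 3 (collision)
Final buckets:
0: _
1: _
2: 89
3: 898 -> 154 -> 376 -> 178 -> 982
4: _
5: _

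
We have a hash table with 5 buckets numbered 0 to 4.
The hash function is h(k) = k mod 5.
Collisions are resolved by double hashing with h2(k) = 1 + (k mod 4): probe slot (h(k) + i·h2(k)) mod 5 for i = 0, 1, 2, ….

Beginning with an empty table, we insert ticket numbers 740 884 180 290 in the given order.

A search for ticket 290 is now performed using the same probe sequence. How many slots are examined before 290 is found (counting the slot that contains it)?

2

740: h=0 => slot 0
884: h=4 => slot 4
180: h=0, h2=1, probe 0,1 => slot 1
290: h=0, h2=3, probe 0,3 => slot 3
Table: [740, 180, —, 290, 884]
Lookup 290: h=0, h2=3, probe 0,3 → found at 3.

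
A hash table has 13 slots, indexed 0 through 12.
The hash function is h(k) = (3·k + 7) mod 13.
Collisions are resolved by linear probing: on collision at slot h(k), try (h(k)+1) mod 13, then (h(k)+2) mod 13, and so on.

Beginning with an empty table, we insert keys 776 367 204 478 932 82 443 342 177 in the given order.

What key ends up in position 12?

776 hashes to 8; slot 8 is free → place at 8.
367 hashes to 3; slot 3 is free → place at 3.
204 hashes to 8; 8 taken → place at 9.
478 hashes to 11; slot 11 is free → place at 11.
932 hashes to 8; 8,9 taken → place at 10.
82 hashes to 6; slot 6 is free → place at 6.
443 hashes to 10; 10,11 taken → place at 12.
342 hashes to 6; 6 taken → place at 7.
177 hashes to 5; slot 5 is free → place at 5.
Table: [—, —, —, 367, —, 177, 82, 342, 776, 204, 932, 478, 443]

443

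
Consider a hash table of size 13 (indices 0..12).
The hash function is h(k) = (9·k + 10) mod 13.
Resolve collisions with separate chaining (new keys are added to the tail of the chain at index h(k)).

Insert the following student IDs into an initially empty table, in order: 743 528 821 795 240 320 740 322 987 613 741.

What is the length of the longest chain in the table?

Insert 743: h=2, bucket 2 empty → new chain.
Insert 528: h=4, bucket 4 empty → new chain.
Insert 821: h=2, bucket 2 nonempty → append to chain.
Insert 795: h=2, bucket 2 nonempty → append to chain.
Insert 240: h=12, bucket 12 empty → new chain.
Insert 320: h=4, bucket 4 nonempty → append to chain.
Insert 740: h=1, bucket 1 empty → new chain.
Insert 322: h=9, bucket 9 empty → new chain.
Insert 987: h=1, bucket 1 nonempty → append to chain.
Insert 613: h=2, bucket 2 nonempty → append to chain.
Insert 741: h=10, bucket 10 empty → new chain.
Final buckets:
0: _
1: 740 -> 987
2: 743 -> 821 -> 795 -> 613
3: _
4: 528 -> 320
5: _
6: _
7: _
8: _
9: 322
10: 741
11: _
12: 240

4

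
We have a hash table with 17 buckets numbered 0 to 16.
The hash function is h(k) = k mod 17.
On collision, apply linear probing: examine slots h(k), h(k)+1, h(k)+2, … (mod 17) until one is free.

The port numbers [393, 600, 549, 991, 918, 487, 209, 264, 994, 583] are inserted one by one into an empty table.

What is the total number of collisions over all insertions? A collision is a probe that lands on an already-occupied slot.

15

393 hashes to 2; slot 2 is free -> place at 2.
600 hashes to 5; slot 5 is free -> place at 5.
549 hashes to 5; 5 taken -> place at 6.
991 hashes to 5; 5,6 taken -> place at 7.
918 hashes to 0; slot 0 is free -> place at 0.
487 hashes to 11; slot 11 is free -> place at 11.
209 hashes to 5; 5,6,7 taken -> place at 8.
264 hashes to 9; slot 9 is free -> place at 9.
994 hashes to 8; 8,9 taken -> place at 10.
583 hashes to 5; 5,6,7,8,9,10,11 taken -> place at 12.
Table: [918, ., 393, ., ., 600, 549, 991, 209, 264, 994, 487, 583, ., ., ., .]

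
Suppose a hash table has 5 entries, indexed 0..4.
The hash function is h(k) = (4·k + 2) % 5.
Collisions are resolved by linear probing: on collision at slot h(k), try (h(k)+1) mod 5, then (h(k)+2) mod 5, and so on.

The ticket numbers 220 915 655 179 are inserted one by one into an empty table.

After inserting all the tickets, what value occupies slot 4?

655

220: h=2 -> slot 2
915: h=2, probe 2,3 -> slot 3
655: h=2, probe 2,3,4 -> slot 4
179: h=3, probe 3,4,0 -> slot 0
Table: [179, _, 220, 915, 655]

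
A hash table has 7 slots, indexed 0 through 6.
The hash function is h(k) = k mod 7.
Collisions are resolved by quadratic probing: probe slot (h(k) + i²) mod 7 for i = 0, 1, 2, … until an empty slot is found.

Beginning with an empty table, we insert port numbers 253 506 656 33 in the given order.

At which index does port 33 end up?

253 hashes to 1; slot 1 is free -> place at 1.
506 hashes to 2; slot 2 is free -> place at 2.
656 hashes to 5; slot 5 is free -> place at 5.
33 hashes to 5; 5 taken -> place at 6.
Table: [∅, 253, 506, ∅, ∅, 656, 33]

6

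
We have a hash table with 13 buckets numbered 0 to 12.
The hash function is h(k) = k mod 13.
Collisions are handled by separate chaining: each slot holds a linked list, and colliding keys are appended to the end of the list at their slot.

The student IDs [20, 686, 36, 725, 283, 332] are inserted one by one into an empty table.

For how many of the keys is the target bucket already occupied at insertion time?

Insert 20: h=7, bucket 7 empty -> new chain.
Insert 686: h=10, bucket 10 empty -> new chain.
Insert 36: h=10, bucket 10 nonempty -> append to chain.
Insert 725: h=10, bucket 10 nonempty -> append to chain.
Insert 283: h=10, bucket 10 nonempty -> append to chain.
Insert 332: h=7, bucket 7 nonempty -> append to chain.
Final buckets:
0: —
1: —
2: —
3: —
4: —
5: —
6: —
7: 20 -> 332
8: —
9: —
10: 686 -> 36 -> 725 -> 283
11: —
12: —

4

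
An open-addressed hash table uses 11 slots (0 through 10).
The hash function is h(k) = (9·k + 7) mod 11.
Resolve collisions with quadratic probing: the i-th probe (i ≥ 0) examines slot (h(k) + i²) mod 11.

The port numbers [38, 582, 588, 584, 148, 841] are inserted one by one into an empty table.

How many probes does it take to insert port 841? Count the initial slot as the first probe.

5

38 hashes to 8; slot 8 is free → place at 8.
582 hashes to 9; slot 9 is free → place at 9.
588 hashes to 8; 8,9 taken → place at 1.
584 hashes to 5; slot 5 is free → place at 5.
148 hashes to 8; 8,9,1 taken → place at 6.
841 hashes to 8; 8,9,1,6 taken → place at 2.
Table: [_, 588, 841, _, _, 584, 148, _, 38, 582, _]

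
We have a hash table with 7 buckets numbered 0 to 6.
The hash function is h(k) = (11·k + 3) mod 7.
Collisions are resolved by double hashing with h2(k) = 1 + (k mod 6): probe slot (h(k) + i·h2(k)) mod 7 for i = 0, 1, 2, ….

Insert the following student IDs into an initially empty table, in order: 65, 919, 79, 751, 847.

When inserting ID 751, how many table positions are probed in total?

4

65 hashes to 4; slot 4 is free -> place at 4.
919 hashes to 4, h2=2; 4 taken -> place at 6.
79 hashes to 4, h2=2; 4,6 taken -> place at 1.
751 hashes to 4, h2=2; 4,6,1 taken -> place at 3.
847 hashes to 3, h2=2; 3 taken -> place at 5.
Table: [., 79, ., 751, 65, 847, 919]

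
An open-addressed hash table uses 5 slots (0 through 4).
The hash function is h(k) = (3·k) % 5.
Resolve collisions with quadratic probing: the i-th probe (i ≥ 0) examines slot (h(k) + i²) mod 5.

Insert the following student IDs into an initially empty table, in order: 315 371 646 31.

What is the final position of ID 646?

4

315 hashes to 0; slot 0 is free => place at 0.
371 hashes to 3; slot 3 is free => place at 3.
646 hashes to 3; 3 taken => place at 4.
31 hashes to 3; 3,4 taken => place at 2.
Table: [315, _, 31, 371, 646]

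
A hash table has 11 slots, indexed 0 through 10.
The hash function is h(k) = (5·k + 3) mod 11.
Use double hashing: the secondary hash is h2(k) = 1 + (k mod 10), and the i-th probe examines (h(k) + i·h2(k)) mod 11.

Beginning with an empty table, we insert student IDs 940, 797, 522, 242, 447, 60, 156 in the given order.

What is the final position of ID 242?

940: h=6 → slot 6
797: h=6, h2=8, probe 6,3 → slot 3
522: h=6, h2=3, probe 6,9 → slot 9
242: h=3, h2=3, probe 3,6,9,1 → slot 1
447: h=5 → slot 5
60: h=6, h2=1, probe 6,7 → slot 7
156: h=2 → slot 2
Table: [—, 242, 156, 797, —, 447, 940, 60, —, 522, —]

1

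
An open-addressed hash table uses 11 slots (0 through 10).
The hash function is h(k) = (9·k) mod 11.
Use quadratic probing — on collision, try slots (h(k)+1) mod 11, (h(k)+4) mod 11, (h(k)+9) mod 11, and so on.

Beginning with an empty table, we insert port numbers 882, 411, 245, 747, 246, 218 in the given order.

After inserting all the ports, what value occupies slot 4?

Insert 882: h=7, slot 7 empty => index 7.
Insert 411: h=3, slot 3 empty => index 3.
Insert 245: h=5, slot 5 empty => index 5.
Insert 747: h=2, slot 2 empty => index 2.
Insert 246: h=3, slot 3 occupied => index 4.
Insert 218: h=4, slots 4,5 occupied => index 8.
Table: [_, _, 747, 411, 246, 245, _, 882, 218, _, _]

246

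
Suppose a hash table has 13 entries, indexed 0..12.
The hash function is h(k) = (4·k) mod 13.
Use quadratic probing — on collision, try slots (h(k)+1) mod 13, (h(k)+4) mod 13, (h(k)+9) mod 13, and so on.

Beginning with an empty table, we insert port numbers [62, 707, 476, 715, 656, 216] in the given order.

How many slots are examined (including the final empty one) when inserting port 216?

3

Insert 62: h=1, slot 1 empty → index 1.
Insert 707: h=7, slot 7 empty → index 7.
Insert 476: h=6, slot 6 empty → index 6.
Insert 715: h=0, slot 0 empty → index 0.
Insert 656: h=11, slot 11 empty → index 11.
Insert 216: h=6, slots 6,7 occupied → index 10.
Table: [715, 62, _, _, _, _, 476, 707, _, _, 216, 656, _]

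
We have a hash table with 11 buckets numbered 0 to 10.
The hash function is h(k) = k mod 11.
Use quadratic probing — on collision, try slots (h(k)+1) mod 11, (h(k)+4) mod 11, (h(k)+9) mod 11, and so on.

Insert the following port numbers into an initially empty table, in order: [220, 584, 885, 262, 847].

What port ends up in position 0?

220: h=0 → slot 0
584: h=1 → slot 1
885: h=5 → slot 5
262: h=9 → slot 9
847: h=0, probe 0,1,4 → slot 4
Table: [220, 584, _, _, 847, 885, _, _, _, 262, _]

220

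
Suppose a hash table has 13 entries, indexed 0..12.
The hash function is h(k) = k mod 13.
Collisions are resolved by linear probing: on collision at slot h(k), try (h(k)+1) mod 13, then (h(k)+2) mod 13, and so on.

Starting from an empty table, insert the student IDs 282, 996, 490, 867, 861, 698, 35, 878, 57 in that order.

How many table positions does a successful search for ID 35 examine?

5

Insert 282: h=9, slot 9 empty -> index 9.
Insert 996: h=8, slot 8 empty -> index 8.
Insert 490: h=9, slot 9 occupied -> index 10.
Insert 867: h=9, slots 9,10 occupied -> index 11.
Insert 861: h=3, slot 3 empty -> index 3.
Insert 698: h=9, slots 9,10,11 occupied -> index 12.
Insert 35: h=9, slots 9,10,11,12 occupied -> index 0.
Insert 878: h=7, slot 7 empty -> index 7.
Insert 57: h=5, slot 5 empty -> index 5.
Table: [35, ∅, ∅, 861, ∅, 57, ∅, 878, 996, 282, 490, 867, 698]
Lookup 35: h=9, probe 9,10,11,12,0 → found at 0.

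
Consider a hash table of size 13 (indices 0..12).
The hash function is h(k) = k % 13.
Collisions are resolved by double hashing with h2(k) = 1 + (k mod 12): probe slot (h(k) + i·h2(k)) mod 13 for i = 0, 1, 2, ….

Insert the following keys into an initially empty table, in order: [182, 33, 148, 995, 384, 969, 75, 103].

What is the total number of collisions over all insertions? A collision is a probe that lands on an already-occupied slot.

Insert 182: h=0, slot 0 empty => index 0.
Insert 33: h=7, slot 7 empty => index 7.
Insert 148: h=5, slot 5 empty => index 5.
Insert 995: h=7, h2=12, slot 7 occupied => index 6.
Insert 384: h=7, h2=1, slot 7 occupied => index 8.
Insert 969: h=7, h2=10, slot 7 occupied => index 4.
Insert 75: h=10, slot 10 empty => index 10.
Insert 103: h=12, slot 12 empty => index 12.
Table: [182, _, _, _, 969, 148, 995, 33, 384, _, 75, _, 103]

3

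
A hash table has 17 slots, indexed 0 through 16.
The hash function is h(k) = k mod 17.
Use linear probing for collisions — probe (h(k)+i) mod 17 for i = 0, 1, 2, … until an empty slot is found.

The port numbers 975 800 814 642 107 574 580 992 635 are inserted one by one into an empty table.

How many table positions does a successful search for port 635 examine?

Insert 975: h=6, slot 6 empty -> index 6.
Insert 800: h=1, slot 1 empty -> index 1.
Insert 814: h=15, slot 15 empty -> index 15.
Insert 642: h=13, slot 13 empty -> index 13.
Insert 107: h=5, slot 5 empty -> index 5.
Insert 574: h=13, slot 13 occupied -> index 14.
Insert 580: h=2, slot 2 empty -> index 2.
Insert 992: h=6, slot 6 occupied -> index 7.
Insert 635: h=6, slots 6,7 occupied -> index 8.
Table: [∅, 800, 580, ∅, ∅, 107, 975, 992, 635, ∅, ∅, ∅, ∅, 642, 574, 814, ∅]
Lookup 635: h=6, probe 6,7,8 → found at 8.

3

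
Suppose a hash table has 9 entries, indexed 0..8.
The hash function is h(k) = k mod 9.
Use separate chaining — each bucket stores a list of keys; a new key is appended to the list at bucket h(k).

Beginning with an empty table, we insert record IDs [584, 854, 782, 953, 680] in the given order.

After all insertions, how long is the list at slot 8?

584 → bucket 8
854 → bucket 8 (collision)
782 → bucket 8 (collision)
953 → bucket 8 (collision)
680 → bucket 5
Final buckets:
0: ∅
1: ∅
2: ∅
3: ∅
4: ∅
5: 680
6: ∅
7: ∅
8: 584 -> 854 -> 782 -> 953

4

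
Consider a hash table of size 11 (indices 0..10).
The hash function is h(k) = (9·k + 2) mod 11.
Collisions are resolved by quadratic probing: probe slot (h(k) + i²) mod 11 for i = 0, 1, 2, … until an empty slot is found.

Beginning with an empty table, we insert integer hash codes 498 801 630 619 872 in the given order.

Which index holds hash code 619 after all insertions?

498 hashes to 7; slot 7 is free -> place at 7.
801 hashes to 6; slot 6 is free -> place at 6.
630 hashes to 7; 7 taken -> place at 8.
619 hashes to 7; 7,8 taken -> place at 0.
872 hashes to 7; 7,8,0 taken -> place at 5.
Table: [619, _, _, _, _, 872, 801, 498, 630, _, _]

0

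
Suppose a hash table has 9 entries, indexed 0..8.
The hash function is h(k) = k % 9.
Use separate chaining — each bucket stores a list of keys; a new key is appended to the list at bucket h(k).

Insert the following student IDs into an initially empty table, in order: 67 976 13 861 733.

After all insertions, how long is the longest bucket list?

4

67 → bucket 4
976 → bucket 4 (collision)
13 → bucket 4 (collision)
861 → bucket 6
733 → bucket 4 (collision)
Final buckets:
0: .
1: .
2: .
3: .
4: 67 -> 976 -> 13 -> 733
5: .
6: 861
7: .
8: .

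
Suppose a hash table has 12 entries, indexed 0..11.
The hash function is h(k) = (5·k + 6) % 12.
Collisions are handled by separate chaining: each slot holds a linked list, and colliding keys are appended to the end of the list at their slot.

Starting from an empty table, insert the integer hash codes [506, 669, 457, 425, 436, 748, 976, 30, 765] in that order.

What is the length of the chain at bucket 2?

Insert 506: h=4, bucket 4 empty → new chain.
Insert 669: h=3, bucket 3 empty → new chain.
Insert 457: h=11, bucket 11 empty → new chain.
Insert 425: h=7, bucket 7 empty → new chain.
Insert 436: h=2, bucket 2 empty → new chain.
Insert 748: h=2, bucket 2 nonempty → append to chain.
Insert 976: h=2, bucket 2 nonempty → append to chain.
Insert 30: h=0, bucket 0 empty → new chain.
Insert 765: h=3, bucket 3 nonempty → append to chain.
Final buckets:
0: 30
1: ∅
2: 436 -> 748 -> 976
3: 669 -> 765
4: 506
5: ∅
6: ∅
7: 425
8: ∅
9: ∅
10: ∅
11: 457

3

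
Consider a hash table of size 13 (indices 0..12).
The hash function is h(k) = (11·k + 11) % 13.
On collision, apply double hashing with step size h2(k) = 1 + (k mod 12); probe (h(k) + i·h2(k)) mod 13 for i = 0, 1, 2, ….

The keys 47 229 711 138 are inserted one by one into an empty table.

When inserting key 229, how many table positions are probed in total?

Insert 47: h=8, slot 8 empty -> index 8.
Insert 229: h=8, h2=2, slot 8 occupied -> index 10.
Insert 711: h=6, slot 6 empty -> index 6.
Insert 138: h=8, h2=7, slot 8 occupied -> index 2.
Table: [∅, ∅, 138, ∅, ∅, ∅, 711, ∅, 47, ∅, 229, ∅, ∅]

2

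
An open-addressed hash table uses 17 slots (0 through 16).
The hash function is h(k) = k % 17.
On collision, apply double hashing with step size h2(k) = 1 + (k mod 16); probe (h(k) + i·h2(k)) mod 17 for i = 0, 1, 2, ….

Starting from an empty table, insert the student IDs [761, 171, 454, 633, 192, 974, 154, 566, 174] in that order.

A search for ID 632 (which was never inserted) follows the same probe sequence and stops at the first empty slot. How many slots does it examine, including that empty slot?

761 hashes to 13; slot 13 is free => place at 13.
171 hashes to 1; slot 1 is free => place at 1.
454 hashes to 12; slot 12 is free => place at 12.
633 hashes to 4; slot 4 is free => place at 4.
192 hashes to 5; slot 5 is free => place at 5.
974 hashes to 5, h2=15; 5 taken => place at 3.
154 hashes to 1, h2=11; 1,12 taken => place at 6.
566 hashes to 5, h2=7; 5,12 taken => place at 2.
174 hashes to 4, h2=15; 4,2 taken => place at 0.
Table: [174, 171, 566, 974, 633, 192, 154, ., ., ., ., ., 454, 761, ., ., .]
Lookup 632: h=3, h2=9, probe 3,12,4,13,5,14 → slot 14 empty, not found.

6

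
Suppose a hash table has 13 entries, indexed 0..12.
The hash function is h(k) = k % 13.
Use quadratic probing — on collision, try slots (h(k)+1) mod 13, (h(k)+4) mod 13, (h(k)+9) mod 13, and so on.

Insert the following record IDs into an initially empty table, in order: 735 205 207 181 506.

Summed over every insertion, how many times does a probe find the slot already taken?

735: h=7 => slot 7
205: h=10 => slot 10
207: h=12 => slot 12
181: h=12, probe 12,0 => slot 0
506: h=12, probe 12,0,3 => slot 3
Table: [181, _, _, 506, _, _, _, 735, _, _, 205, _, 207]

3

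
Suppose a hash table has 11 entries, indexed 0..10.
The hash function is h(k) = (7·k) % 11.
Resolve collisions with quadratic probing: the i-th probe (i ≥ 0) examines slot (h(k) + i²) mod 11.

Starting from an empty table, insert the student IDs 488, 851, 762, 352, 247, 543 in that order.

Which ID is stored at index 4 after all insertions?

Insert 488: h=6, slot 6 empty -> index 6.
Insert 851: h=6, slot 6 occupied -> index 7.
Insert 762: h=10, slot 10 empty -> index 10.
Insert 352: h=0, slot 0 empty -> index 0.
Insert 247: h=2, slot 2 empty -> index 2.
Insert 543: h=6, slots 6,7,10 occupied -> index 4.
Table: [352, _, 247, _, 543, _, 488, 851, _, _, 762]

543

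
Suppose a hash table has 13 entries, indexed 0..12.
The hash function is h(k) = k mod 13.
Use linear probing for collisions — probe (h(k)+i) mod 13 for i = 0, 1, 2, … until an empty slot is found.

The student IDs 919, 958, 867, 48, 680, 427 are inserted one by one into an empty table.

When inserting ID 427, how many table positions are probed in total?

3

919: h=9 → slot 9
958: h=9, probe 9,10 → slot 10
867: h=9, probe 9,10,11 → slot 11
48: h=9, probe 9,10,11,12 → slot 12
680: h=4 → slot 4
427: h=11, probe 11,12,0 → slot 0
Table: [427, ∅, ∅, ∅, 680, ∅, ∅, ∅, ∅, 919, 958, 867, 48]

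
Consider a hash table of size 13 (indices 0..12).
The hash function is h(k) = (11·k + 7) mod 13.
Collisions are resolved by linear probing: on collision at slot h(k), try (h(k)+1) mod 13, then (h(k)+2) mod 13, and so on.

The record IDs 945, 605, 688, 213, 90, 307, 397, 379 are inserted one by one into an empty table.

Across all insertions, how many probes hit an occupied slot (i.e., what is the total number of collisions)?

945 hashes to 2; slot 2 is free -> place at 2.
605 hashes to 6; slot 6 is free -> place at 6.
688 hashes to 9; slot 9 is free -> place at 9.
213 hashes to 10; slot 10 is free -> place at 10.
90 hashes to 9; 9,10 taken -> place at 11.
307 hashes to 4; slot 4 is free -> place at 4.
397 hashes to 6; 6 taken -> place at 7.
379 hashes to 3; slot 3 is free -> place at 3.
Table: [-, -, 945, 379, 307, -, 605, 397, -, 688, 213, 90, -]

3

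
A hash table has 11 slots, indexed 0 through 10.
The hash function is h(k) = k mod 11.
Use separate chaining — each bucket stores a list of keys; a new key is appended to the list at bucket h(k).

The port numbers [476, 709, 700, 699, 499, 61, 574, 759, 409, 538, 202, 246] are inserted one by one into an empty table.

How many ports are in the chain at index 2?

Insert 476: h=3, bucket 3 empty → new chain.
Insert 709: h=5, bucket 5 empty → new chain.
Insert 700: h=7, bucket 7 empty → new chain.
Insert 699: h=6, bucket 6 empty → new chain.
Insert 499: h=4, bucket 4 empty → new chain.
Insert 61: h=6, bucket 6 nonempty → append to chain.
Insert 574: h=2, bucket 2 empty → new chain.
Insert 759: h=0, bucket 0 empty → new chain.
Insert 409: h=2, bucket 2 nonempty → append to chain.
Insert 538: h=10, bucket 10 empty → new chain.
Insert 202: h=4, bucket 4 nonempty → append to chain.
Insert 246: h=4, bucket 4 nonempty → append to chain.
Final buckets:
0: 759
1: .
2: 574 -> 409
3: 476
4: 499 -> 202 -> 246
5: 709
6: 699 -> 61
7: 700
8: .
9: .
10: 538

2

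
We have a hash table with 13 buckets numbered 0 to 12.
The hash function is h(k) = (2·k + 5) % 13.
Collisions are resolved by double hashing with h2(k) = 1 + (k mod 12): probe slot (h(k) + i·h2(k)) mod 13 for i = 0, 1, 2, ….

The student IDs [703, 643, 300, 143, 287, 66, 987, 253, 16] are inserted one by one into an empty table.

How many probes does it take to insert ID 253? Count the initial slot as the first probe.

703: h=7 -> slot 7
643: h=4 -> slot 4
300: h=7, h2=1, probe 7,8 -> slot 8
143: h=5 -> slot 5
287: h=7, h2=12, probe 7,6 -> slot 6
66: h=7, h2=7, probe 7,1 -> slot 1
987: h=3 -> slot 3
253: h=4, h2=2, probe 4,6,8,10 -> slot 10
16: h=11 -> slot 11
Table: [-, 66, -, 987, 643, 143, 287, 703, 300, -, 253, 16, -]

4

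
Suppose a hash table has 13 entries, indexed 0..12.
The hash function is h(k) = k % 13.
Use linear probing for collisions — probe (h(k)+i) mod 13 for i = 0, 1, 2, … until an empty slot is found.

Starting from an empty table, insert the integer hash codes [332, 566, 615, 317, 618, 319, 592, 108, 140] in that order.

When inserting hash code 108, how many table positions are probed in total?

Insert 332: h=7, slot 7 empty → index 7.
Insert 566: h=7, slot 7 occupied → index 8.
Insert 615: h=4, slot 4 empty → index 4.
Insert 317: h=5, slot 5 empty → index 5.
Insert 618: h=7, slots 7,8 occupied → index 9.
Insert 319: h=7, slots 7,8,9 occupied → index 10.
Insert 592: h=7, slots 7,8,9,10 occupied → index 11.
Insert 108: h=4, slots 4,5 occupied → index 6.
Insert 140: h=10, slots 10,11 occupied → index 12.
Table: [_, _, _, _, 615, 317, 108, 332, 566, 618, 319, 592, 140]

3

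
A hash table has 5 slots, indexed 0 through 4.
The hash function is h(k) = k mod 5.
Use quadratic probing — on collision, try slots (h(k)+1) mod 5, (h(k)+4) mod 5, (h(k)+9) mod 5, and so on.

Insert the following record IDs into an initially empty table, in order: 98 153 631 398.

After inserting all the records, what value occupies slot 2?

398

98 hashes to 3; slot 3 is free -> place at 3.
153 hashes to 3; 3 taken -> place at 4.
631 hashes to 1; slot 1 is free -> place at 1.
398 hashes to 3; 3,4 taken -> place at 2.
Table: [—, 631, 398, 98, 153]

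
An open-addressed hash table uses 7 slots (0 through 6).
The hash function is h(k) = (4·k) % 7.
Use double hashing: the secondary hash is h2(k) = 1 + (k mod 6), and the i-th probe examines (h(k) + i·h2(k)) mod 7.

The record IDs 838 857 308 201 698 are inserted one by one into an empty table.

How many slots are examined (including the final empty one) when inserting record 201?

2

838 hashes to 6; slot 6 is free => place at 6.
857 hashes to 5; slot 5 is free => place at 5.
308 hashes to 0; slot 0 is free => place at 0.
201 hashes to 6, h2=4; 6 taken => place at 3.
698 hashes to 6, h2=3; 6 taken => place at 2.
Table: [308, -, 698, 201, -, 857, 838]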